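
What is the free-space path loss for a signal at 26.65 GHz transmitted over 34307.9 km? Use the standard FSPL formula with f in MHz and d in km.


f = 26.65 GHz = 26650.0000 MHz
d = 34307.9 km
FSPL = 32.44 + 20*log10(26650.0000) + 20*log10(34307.9)
FSPL = 32.44 + 88.5139 + 90.7079
FSPL = 211.6618 dB

211.6618 dB


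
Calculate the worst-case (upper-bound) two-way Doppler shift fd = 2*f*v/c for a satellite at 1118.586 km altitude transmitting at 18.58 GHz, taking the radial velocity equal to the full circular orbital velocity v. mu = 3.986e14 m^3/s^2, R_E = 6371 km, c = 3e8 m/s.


r = 7.489586e+06 m
v = sqrt(mu/r) = 7295.2426 m/s (worst-case radial velocity)
f = 18.58 GHz = 1.858e+10 Hz
fd = 2*f*v/c = 2*1.858e+10*7295.2426/3.0e+08
fd = 903637.3885 Hz

903637.3885 Hz


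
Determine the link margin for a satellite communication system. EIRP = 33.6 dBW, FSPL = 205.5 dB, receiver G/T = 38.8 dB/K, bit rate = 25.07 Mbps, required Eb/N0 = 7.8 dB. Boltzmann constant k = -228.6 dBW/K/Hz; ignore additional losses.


C/N0 = EIRP - FSPL + G/T - k = 33.6 - 205.5 + 38.8 - (-228.6)
C/N0 = 95.5000 dB-Hz
R_b = 25.07 Mbps = 2.507e+07 bps -> 10*log10(R_b) = 73.9915 dB-Hz
Eb/N0 = C/N0 - 10*log10(R_b) = 95.5000 - 73.9915 = 21.5085 dB
Margin = Eb/N0 - Eb/N0_req = 21.5085 - 7.8 = 13.7085 dB (link closes)

13.7085 dB


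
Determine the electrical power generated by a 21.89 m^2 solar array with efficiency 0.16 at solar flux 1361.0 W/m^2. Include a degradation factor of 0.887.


P = area * eta * S * degradation
P = 21.89 * 0.16 * 1361.0 * 0.887
P = 4228.1218 W

4228.1218 W


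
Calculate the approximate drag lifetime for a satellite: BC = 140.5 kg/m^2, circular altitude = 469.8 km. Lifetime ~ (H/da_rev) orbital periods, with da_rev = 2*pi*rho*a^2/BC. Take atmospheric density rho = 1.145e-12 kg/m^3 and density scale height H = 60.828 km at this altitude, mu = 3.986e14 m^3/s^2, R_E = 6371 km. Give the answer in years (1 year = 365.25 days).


a = R_E + alt = 6840.8000 km = 6.8408e+06 m
da_rev = 2*pi*rho*a^2/BC = 2*pi*1.145e-12*(6.8408e+06)^2/140.5 = 2.396199 m per revolution
N = H/da_rev = 60828.0000 m / 2.396199 m = 25385.2076 revolutions
P = 2*pi*sqrt(a^3/mu) = 5630.8189 s
lifetime = N*P = 25385.2076 * 5630.8189 = 1.4293951e+08 s = 1654.3924 days
years = 1654.3924 / 365.25 = 4.5295 years

4.5295 years


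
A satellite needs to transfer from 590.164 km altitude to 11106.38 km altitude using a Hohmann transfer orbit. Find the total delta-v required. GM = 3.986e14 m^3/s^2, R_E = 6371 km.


r1 = 6961.1640 km = 6.961164e+06 m
r2 = 17477.3800 km = 1.747738e+07 m
dv1 = sqrt(mu/r1)*(sqrt(2*r2/(r1+r2)) - 1) = 1482.8188 m/s
dv2 = sqrt(mu/r2)*(1 - sqrt(2*r1/(r1+r2))) = 1171.0971 m/s
total dv = |dv1| + |dv2| = 1482.8188 + 1171.0971 = 2653.9159 m/s = 2.6539 km/s

2.6539 km/s


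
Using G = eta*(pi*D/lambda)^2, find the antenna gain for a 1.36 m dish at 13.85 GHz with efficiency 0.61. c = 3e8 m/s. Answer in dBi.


lambda = c/f = 3e8 / 1.385e+10 = 0.02166065 m
G = eta*(pi*D/lambda)^2 = 0.61*(pi*1.36/0.02166065)^2
G = 23733.6446 (linear)
G = 10*log10(23733.6446) = 43.7536 dBi

43.7536 dBi


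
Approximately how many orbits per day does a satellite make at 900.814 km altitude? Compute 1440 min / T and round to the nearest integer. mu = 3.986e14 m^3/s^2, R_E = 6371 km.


r = 7.271814e+06 m
T = 2*pi*sqrt(r^3/mu) = 6171.2816 s = 102.8547 min
revs/day = 1440 / 102.8547 = 14.0003
Rounded: 14 revolutions per day

14 revolutions per day


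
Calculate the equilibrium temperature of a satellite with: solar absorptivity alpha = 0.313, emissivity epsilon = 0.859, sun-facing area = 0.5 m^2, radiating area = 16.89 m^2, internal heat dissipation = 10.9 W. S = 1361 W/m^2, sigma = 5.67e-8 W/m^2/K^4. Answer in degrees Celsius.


Numerator = alpha*S*A_sun + Q_int = 0.313*1361*0.5 + 10.9 = 223.8965 W
Denominator = eps*sigma*A_rad = 0.859*5.67e-8*16.89 = 8.2263252e-07 W/K^4
T^4 = 2.7217074e+08 K^4
T = 128.4430 K = -144.7070 C

-144.7070 degrees Celsius


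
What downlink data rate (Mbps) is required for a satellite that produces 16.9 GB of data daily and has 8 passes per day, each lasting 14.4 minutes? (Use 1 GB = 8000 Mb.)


total contact time = 8 * 14.4 * 60 = 6912.0000 s
data = 16.9 GB = 135200.0000 Mb
rate = 135200.0000 / 6912.0000 = 19.5602 Mbps

19.5602 Mbps


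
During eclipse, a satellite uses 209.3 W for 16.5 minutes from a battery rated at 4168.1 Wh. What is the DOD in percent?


E_used = P * t / 60 = 209.3 * 16.5 / 60 = 57.5575 Wh
DOD = E_used / E_total * 100 = 57.5575 / 4168.1 * 100
DOD = 1.3809 %

1.3809 %


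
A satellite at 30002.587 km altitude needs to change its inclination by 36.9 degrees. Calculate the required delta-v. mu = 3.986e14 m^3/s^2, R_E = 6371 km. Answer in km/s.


r = 36373.5870 km = 3.6373587e+07 m
V = sqrt(mu/r) = 3310.3627 m/s
di = 36.9 deg = 0.6440265 rad
dV = 2*V*sin(di/2) = 2*3310.3627*sin(0.3220132)
dV = 2095.3071 m/s = 2.0953 km/s

2.0953 km/s


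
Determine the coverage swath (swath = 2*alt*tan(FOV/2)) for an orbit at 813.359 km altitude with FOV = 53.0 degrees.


FOV = 53.0 deg = 0.9250245 rad
swath = 2 * alt * tan(FOV/2) = 2 * 813.359 * tan(0.4625123)
swath = 2 * 813.359 * 0.4985816
swath = 811.0517 km

811.0517 km


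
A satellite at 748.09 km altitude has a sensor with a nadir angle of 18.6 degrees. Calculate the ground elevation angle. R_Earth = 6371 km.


r = R_E + alt = 7119.0900 km
Law of sines in the satellite / Earth-center / ground-point triangle:
  sin(nadir)/R_E = sin(90 + el)/r  =>  cos(el) = (r/R_E)*sin(nadir)
cos(el) = (7119.0900 / 6371.0000) * sin(18.6 deg) = 0.3564119
el = arccos(0.3564119) = 69.1200 deg
(Earth-central angle = 90 - nadir - el = 2.2800 deg)

69.1200 degrees


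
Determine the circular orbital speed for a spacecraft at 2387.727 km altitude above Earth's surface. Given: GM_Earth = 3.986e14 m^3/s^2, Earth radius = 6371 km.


r = R_E + alt = 6371.0 + 2387.727 = 8758.7270 km = 8.758727e+06 m
v = sqrt(mu/r) = sqrt(3.986e14 / 8.758727e+06) = 6746.0282 m/s = 6.7460 km/s

6.7460 km/s


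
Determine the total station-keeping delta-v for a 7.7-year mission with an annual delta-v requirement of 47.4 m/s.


dV = rate * years = 47.4 * 7.7
dV = 364.9800 m/s

364.9800 m/s


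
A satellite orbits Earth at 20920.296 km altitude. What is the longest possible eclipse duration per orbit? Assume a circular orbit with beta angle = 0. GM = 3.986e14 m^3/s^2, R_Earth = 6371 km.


r = 27291.2960 km
T = 747.8185 min
Eclipse fraction = arcsin(R_E/r)/pi = arcsin(6371.0000/27291.2960)/pi
= arcsin(0.2334444)/pi = 0.07499968
Eclipse duration = 0.07499968 * 747.8185 = 56.0862 min

56.0862 minutes


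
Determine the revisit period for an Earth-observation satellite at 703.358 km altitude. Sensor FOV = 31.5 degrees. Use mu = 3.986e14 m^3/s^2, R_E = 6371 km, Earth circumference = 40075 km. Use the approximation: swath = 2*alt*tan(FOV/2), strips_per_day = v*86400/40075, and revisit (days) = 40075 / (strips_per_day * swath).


swath = 2*703.358*tan(0.2748894) = 396.7349 km
v = sqrt(mu/r) = 7506.2864 m/s = 7.5063 km/s
strips/day = v*86400/40075 = 7.5063*86400/40075 = 16.1832
coverage/day = strips * swath = 16.1832 * 396.7349 = 6420.4548 km
revisit = 40075 / 6420.4548 = 6.2418 days

6.2418 days


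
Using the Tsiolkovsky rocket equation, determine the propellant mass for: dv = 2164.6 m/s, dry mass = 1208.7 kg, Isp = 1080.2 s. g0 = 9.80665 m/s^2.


ve = Isp * g0 = 1080.2 * 9.80665 = 10593.143330 m/s
mass ratio = exp(dv/ve) = exp(2164.6/10593.143330) = 1.22671483
m_prop = m_dry * (mr - 1) = 1208.7 * (1.22671483 - 1)
m_prop = 274.0302 kg

274.0302 kg


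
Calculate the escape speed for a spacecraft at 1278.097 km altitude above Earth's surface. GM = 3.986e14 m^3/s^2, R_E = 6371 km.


r = 6371.0 + 1278.097 = 7649.0970 km = 7.649097e+06 m
v_esc = sqrt(2*mu/r) = sqrt(2*3.986e14 / 7.649097e+06)
v_esc = 10208.8909 m/s = 10.2089 km/s

10.2089 km/s


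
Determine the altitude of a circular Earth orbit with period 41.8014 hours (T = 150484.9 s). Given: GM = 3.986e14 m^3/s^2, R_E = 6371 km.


T = 150484.9 s
r = (mu*T^2/(4*pi^2))^(1/3) = (3.986e14 * 150484.9^2 / (4*pi^2))^(1/3)
r = 6.1148781e+07 m = 61148.7807 km
alt = r - R_E = 61148.7807 - 6371 = 54777.7807 km

54777.7807 km


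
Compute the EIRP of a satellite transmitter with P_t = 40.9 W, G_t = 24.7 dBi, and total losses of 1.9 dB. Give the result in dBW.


Pt = 40.9 W = 16.1172 dBW
EIRP = Pt_dBW + Gt - losses = 16.1172 + 24.7 - 1.9 = 38.9172 dBW

38.9172 dBW


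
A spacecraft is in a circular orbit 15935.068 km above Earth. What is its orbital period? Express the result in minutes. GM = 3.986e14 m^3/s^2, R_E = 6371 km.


r = 22306.0680 km = 2.2306068e+07 m
T = 2*pi*sqrt(r^3/mu) = 2*pi*sqrt(1.1098622e+22 / 3.986e14)
T = 33154.7497 s = 552.5792 min

552.5792 minutes


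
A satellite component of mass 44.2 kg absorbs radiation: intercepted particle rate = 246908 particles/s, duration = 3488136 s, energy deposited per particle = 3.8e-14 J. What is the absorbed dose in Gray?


Total energy deposited = rate * time * E_per
  = 246908 * 3488136 * 3.8e-14 = 0.03272745 J
Dose = E_total / mass = 0.03272745 / 44.2
Dose = 7.4044004e-04 Gy

7.4044e-04 Gy


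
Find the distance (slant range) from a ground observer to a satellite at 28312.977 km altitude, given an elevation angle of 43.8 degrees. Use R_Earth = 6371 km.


h = 28312.977 km, el = 43.8 deg
d = -R_E*sin(el) + sqrt((R_E*sin(el))^2 + 2*R_E*h + h^2)
d = -6371.0000*sin(0.7644542) + sqrt((6371.0000*0.6921432)^2 + 2*6371.0000*28312.977 + 28312.977^2)
d = 29968.1624 km

29968.1624 km


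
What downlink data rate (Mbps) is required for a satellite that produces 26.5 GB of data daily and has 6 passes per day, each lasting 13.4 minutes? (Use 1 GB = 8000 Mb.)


total contact time = 6 * 13.4 * 60 = 4824.0000 s
data = 26.5 GB = 212000.0000 Mb
rate = 212000.0000 / 4824.0000 = 43.9469 Mbps

43.9469 Mbps


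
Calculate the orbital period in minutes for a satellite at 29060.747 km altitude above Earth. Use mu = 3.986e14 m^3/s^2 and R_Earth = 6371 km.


r = 35431.7470 km = 3.5431747e+07 m
T = 2*pi*sqrt(r^3/mu) = 2*pi*sqrt(4.4481323e+22 / 3.986e14)
T = 66374.3178 s = 1106.2386 min

1106.2386 minutes


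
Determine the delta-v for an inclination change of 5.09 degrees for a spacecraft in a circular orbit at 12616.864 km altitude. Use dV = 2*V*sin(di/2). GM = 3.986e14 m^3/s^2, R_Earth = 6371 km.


r = 18987.8640 km = 1.8987864e+07 m
V = sqrt(mu/r) = 4581.7416 m/s
di = 5.09 deg = 0.08883726 rad
dV = 2*V*sin(di/2) = 2*4581.7416*sin(0.04441863)
dV = 406.8955 m/s = 0.4068955 km/s

0.4069 km/s


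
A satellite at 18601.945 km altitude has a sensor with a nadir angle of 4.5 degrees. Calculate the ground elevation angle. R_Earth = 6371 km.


r = R_E + alt = 24972.9450 km
Law of sines in the satellite / Earth-center / ground-point triangle:
  sin(nadir)/R_E = sin(90 + el)/r  =>  cos(el) = (r/R_E)*sin(nadir)
cos(el) = (24972.9450 / 6371.0000) * sin(4.5 deg) = 0.3075427
el = arccos(0.3075427) = 72.0888 deg
(Earth-central angle = 90 - nadir - el = 13.4112 deg)

72.0888 degrees


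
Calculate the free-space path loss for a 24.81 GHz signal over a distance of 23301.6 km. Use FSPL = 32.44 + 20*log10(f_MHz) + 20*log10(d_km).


f = 24.81 GHz = 24810.0000 MHz
d = 23301.6 km
FSPL = 32.44 + 20*log10(24810.0000) + 20*log10(23301.6)
FSPL = 32.44 + 87.8925 + 87.3477
FSPL = 207.6803 dB

207.6803 dB


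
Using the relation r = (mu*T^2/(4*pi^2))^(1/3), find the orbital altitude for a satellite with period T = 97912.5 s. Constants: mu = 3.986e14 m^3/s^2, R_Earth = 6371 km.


T = 97912.5 s
r = (mu*T^2/(4*pi^2))^(1/3) = (3.986e14 * 97912.5^2 / (4*pi^2))^(1/3)
r = 4.591465e+07 m = 45914.6501 km
alt = r - R_E = 45914.6501 - 6371 = 39543.6501 km

39543.6501 km


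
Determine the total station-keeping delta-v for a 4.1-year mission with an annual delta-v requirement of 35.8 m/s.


dV = rate * years = 35.8 * 4.1
dV = 146.7800 m/s

146.7800 m/s


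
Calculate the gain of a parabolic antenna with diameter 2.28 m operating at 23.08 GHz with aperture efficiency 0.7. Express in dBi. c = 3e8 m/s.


lambda = c/f = 3e8 / 2.308e+10 = 0.01299827 m
G = eta*(pi*D/lambda)^2 = 0.7*(pi*2.28/0.01299827)^2
G = 212567.3601 (linear)
G = 10*log10(212567.3601) = 53.2750 dBi

53.2750 dBi


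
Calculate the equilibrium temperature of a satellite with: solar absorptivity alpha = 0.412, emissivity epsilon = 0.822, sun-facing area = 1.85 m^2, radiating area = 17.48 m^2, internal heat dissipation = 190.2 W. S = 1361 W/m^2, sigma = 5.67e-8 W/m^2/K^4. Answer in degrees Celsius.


Numerator = alpha*S*A_sun + Q_int = 0.412*1361*1.85 + 190.2 = 1227.5542 W
Denominator = eps*sigma*A_rad = 0.822*5.67e-8*17.48 = 8.1469735e-07 W/K^4
T^4 = 1.506761e+09 K^4
T = 197.0204 K = -76.1296 C

-76.1296 degrees Celsius


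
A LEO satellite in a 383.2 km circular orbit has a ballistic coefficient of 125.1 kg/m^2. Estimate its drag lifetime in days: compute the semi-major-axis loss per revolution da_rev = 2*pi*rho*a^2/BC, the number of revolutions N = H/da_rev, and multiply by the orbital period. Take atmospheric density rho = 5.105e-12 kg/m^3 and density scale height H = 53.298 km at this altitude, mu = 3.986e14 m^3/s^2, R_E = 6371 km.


a = R_E + alt = 6754.2000 km = 6.7542e+06 m
da_rev = 2*pi*rho*a^2/BC = 2*pi*5.105e-12*(6.7542e+06)^2/125.1 = 11.696775 m per revolution
N = H/da_rev = 53298.0000 m / 11.696775 m = 4556.6406 revolutions
P = 2*pi*sqrt(a^3/mu) = 5524.2344 s
lifetime = N*P = 4556.6406 * 5524.2344 = 2.5171951e+07 s = 291.3420 days

291.3420 days


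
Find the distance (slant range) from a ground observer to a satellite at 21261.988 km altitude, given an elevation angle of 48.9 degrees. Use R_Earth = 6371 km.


h = 21261.988 km, el = 48.9 deg
d = -R_E*sin(el) + sqrt((R_E*sin(el))^2 + 2*R_E*h + h^2)
d = -6371.0000*sin(0.853466) + sqrt((6371.0000*0.7535634)^2 + 2*6371.0000*21261.988 + 21261.988^2)
d = 22512.8084 km

22512.8084 km


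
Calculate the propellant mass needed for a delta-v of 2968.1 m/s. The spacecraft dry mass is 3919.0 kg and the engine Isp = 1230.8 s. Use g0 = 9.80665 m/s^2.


ve = Isp * g0 = 1230.8 * 9.80665 = 12070.024820 m/s
mass ratio = exp(dv/ve) = exp(2968.1/12070.024820) = 1.27878026
m_prop = m_dry * (mr - 1) = 3919.0 * (1.27878026 - 1)
m_prop = 1092.5398 kg

1092.5398 kg


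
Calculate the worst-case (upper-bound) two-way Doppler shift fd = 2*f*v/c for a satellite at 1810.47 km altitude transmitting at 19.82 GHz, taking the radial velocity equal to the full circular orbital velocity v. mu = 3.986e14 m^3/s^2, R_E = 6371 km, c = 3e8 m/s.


r = 8.18147e+06 m
v = sqrt(mu/r) = 6979.9607 m/s (worst-case radial velocity)
f = 19.82 GHz = 1.982e+10 Hz
fd = 2*f*v/c = 2*1.982e+10*6979.9607/3.0e+08
fd = 922285.4710 Hz

922285.4710 Hz


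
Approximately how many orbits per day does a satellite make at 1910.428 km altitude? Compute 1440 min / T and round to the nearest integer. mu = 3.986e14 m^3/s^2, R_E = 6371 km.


r = 8.281428e+06 m
T = 2*pi*sqrt(r^3/mu) = 7500.1348 s = 125.0022 min
revs/day = 1440 / 125.0022 = 11.5198
Rounded: 12 revolutions per day

12 revolutions per day


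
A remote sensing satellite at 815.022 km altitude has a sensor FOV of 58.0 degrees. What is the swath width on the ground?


FOV = 58.0 deg = 1.0123 rad
swath = 2 * alt * tan(FOV/2) = 2 * 815.022 * tan(0.5061455)
swath = 2 * 815.022 * 0.5543091
swath = 903.5481 km

903.5481 km


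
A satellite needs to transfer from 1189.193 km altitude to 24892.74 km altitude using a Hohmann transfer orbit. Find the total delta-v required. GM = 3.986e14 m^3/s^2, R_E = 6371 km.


r1 = 7560.1930 km = 7.560193e+06 m
r2 = 31263.7400 km = 3.126374e+07 m
dv1 = sqrt(mu/r1)*(sqrt(2*r2/(r1+r2)) - 1) = 1953.7458 m/s
dv2 = sqrt(mu/r2)*(1 - sqrt(2*r1/(r1+r2))) = 1342.3256 m/s
total dv = |dv1| + |dv2| = 1953.7458 + 1342.3256 = 3296.0714 m/s = 3.2961 km/s

3.2961 km/s


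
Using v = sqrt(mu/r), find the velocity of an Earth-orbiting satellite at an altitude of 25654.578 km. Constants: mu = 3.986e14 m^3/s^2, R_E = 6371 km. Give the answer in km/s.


r = R_E + alt = 6371.0 + 25654.578 = 32025.5780 km = 3.2025578e+07 m
v = sqrt(mu/r) = sqrt(3.986e14 / 3.2025578e+07) = 3527.9316 m/s = 3.5279 km/s

3.5279 km/s


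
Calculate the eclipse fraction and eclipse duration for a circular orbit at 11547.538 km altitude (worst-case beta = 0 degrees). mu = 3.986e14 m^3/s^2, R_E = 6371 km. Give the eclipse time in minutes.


r = 17918.5380 km
T = 397.8449 min
Eclipse fraction = arcsin(R_E/r)/pi = arcsin(6371.0000/17918.5380)/pi
= arcsin(0.3555536)/pi = 0.1157076
Eclipse duration = 0.1157076 * 397.8449 = 46.0337 min

46.0337 minutes


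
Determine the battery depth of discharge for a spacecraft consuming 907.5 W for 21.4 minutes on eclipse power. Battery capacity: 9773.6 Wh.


E_used = P * t / 60 = 907.5 * 21.4 / 60 = 323.6750 Wh
DOD = E_used / E_total * 100 = 323.6750 / 9773.6 * 100
DOD = 3.3117 %

3.3117 %


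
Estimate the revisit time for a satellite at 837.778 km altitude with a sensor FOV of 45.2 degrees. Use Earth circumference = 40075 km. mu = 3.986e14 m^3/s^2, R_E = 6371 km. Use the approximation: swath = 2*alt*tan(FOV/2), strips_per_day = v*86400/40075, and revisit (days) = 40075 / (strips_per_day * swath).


swath = 2*837.778*tan(0.3944444) = 697.4666 km
v = sqrt(mu/r) = 7435.9733 m/s = 7.4360 km/s
strips/day = v*86400/40075 = 7.4360*86400/40075 = 16.0316
coverage/day = strips * swath = 16.0316 * 697.4666 = 11181.5363 km
revisit = 40075 / 11181.5363 = 3.5840 days

3.5840 days


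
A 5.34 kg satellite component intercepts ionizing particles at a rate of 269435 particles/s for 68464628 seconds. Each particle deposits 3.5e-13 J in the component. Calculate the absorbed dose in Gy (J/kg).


Total energy deposited = rate * time * E_per
  = 269435 * 68464628 * 3.5e-13 = 6.4564 J
Dose = E_total / mass = 6.4564 / 5.34
Dose = 1.2091 Gy

1.2091 Gy


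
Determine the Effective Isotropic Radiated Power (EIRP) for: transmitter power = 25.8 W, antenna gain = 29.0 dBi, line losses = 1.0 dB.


Pt = 25.8 W = 14.1162 dBW
EIRP = Pt_dBW + Gt - losses = 14.1162 + 29.0 - 1.0 = 42.1162 dBW

42.1162 dBW


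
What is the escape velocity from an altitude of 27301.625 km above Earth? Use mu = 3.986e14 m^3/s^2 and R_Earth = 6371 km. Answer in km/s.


r = 6371.0 + 27301.625 = 33672.6250 km = 3.3672625e+07 m
v_esc = sqrt(2*mu/r) = sqrt(2*3.986e14 / 3.3672625e+07)
v_esc = 4865.6981 m/s = 4.8657 km/s

4.8657 km/s


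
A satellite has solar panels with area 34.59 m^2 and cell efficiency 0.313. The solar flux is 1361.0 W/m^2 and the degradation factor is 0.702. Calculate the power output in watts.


P = area * eta * S * degradation
P = 34.59 * 0.313 * 1361.0 * 0.702
P = 10344.0387 W

10344.0387 W


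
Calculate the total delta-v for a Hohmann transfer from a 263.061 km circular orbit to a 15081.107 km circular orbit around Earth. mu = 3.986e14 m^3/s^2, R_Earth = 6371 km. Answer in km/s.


r1 = 6634.0610 km = 6.634061e+06 m
r2 = 21452.1070 km = 2.1452107e+07 m
dv1 = sqrt(mu/r1)*(sqrt(2*r2/(r1+r2)) - 1) = 1829.0000 m/s
dv2 = sqrt(mu/r2)*(1 - sqrt(2*r1/(r1+r2))) = 1347.8292 m/s
total dv = |dv1| + |dv2| = 1829.0000 + 1347.8292 = 3176.8293 m/s = 3.1768 km/s

3.1768 km/s


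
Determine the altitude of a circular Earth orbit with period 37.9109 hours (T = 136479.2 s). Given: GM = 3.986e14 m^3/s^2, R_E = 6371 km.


T = 136479.2 s
r = (mu*T^2/(4*pi^2))^(1/3) = (3.986e14 * 136479.2^2 / (4*pi^2))^(1/3)
r = 5.7293255e+07 m = 57293.2552 km
alt = r - R_E = 57293.2552 - 6371 = 50922.2552 km

50922.2552 km


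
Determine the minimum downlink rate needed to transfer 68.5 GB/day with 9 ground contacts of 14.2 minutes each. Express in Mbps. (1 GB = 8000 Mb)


total contact time = 9 * 14.2 * 60 = 7668.0000 s
data = 68.5 GB = 548000.0000 Mb
rate = 548000.0000 / 7668.0000 = 71.4658 Mbps

71.4658 Mbps


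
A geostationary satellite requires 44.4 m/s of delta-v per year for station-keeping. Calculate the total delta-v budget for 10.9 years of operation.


dV = rate * years = 44.4 * 10.9
dV = 483.9600 m/s

483.9600 m/s


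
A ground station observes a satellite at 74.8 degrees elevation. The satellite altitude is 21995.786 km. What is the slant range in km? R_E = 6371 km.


h = 21995.786 km, el = 74.8 deg
d = -R_E*sin(el) + sqrt((R_E*sin(el))^2 + 2*R_E*h + h^2)
d = -6371.0000*sin(1.3055) + sqrt((6371.0000*0.9650165)^2 + 2*6371.0000*21995.786 + 21995.786^2)
d = 22169.4414 km

22169.4414 km


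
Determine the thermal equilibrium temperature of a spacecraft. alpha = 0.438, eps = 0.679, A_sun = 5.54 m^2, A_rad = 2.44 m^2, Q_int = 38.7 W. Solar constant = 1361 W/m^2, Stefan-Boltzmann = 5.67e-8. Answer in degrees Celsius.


Numerator = alpha*S*A_sun + Q_int = 0.438*1361*5.54 + 38.7 = 3341.1937 W
Denominator = eps*sigma*A_rad = 0.679*5.67e-8*2.44 = 9.3938292e-08 W/K^4
T^4 = 3.5567963e+10 K^4
T = 434.2749 K = 161.1249 C

161.1249 degrees Celsius


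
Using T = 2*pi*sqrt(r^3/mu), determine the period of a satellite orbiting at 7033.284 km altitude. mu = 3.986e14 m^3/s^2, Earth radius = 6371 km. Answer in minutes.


r = 13404.2840 km = 1.3404284e+07 m
T = 2*pi*sqrt(r^3/mu) = 2*pi*sqrt(2.4084124e+21 / 3.986e14)
T = 15444.5996 s = 257.4100 min

257.4100 minutes


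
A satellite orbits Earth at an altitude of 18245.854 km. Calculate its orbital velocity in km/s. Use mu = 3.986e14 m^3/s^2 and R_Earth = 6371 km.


r = R_E + alt = 6371.0 + 18245.854 = 24616.8540 km = 2.4616854e+07 m
v = sqrt(mu/r) = sqrt(3.986e14 / 2.4616854e+07) = 4023.9481 m/s = 4.0239 km/s

4.0239 km/s


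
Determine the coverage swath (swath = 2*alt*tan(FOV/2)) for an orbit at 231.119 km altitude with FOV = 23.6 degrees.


FOV = 23.6 deg = 0.4118977 rad
swath = 2 * alt * tan(FOV/2) = 2 * 231.119 * tan(0.2059489)
swath = 2 * 231.119 * 0.2089109
swath = 96.5665 km

96.5665 km


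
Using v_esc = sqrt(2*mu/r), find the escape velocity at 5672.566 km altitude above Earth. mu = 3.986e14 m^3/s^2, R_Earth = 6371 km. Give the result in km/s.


r = 6371.0 + 5672.566 = 12043.5660 km = 1.2043566e+07 m
v_esc = sqrt(2*mu/r) = sqrt(2*3.986e14 / 1.2043566e+07)
v_esc = 8135.9093 m/s = 8.1359 km/s

8.1359 km/s


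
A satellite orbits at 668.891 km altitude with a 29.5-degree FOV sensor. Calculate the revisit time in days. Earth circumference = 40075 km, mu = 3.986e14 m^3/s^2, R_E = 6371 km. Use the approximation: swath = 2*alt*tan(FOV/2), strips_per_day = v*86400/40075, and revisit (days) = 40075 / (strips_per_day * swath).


swath = 2*668.891*tan(0.2574361) = 352.2086 km
v = sqrt(mu/r) = 7524.6392 m/s = 7.5246 km/s
strips/day = v*86400/40075 = 7.5246*86400/40075 = 16.2228
coverage/day = strips * swath = 16.2228 * 352.2086 = 5713.8108 km
revisit = 40075 / 5713.8108 = 7.0137 days

7.0137 days


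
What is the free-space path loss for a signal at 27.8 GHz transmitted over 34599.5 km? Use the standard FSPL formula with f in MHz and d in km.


f = 27.8 GHz = 27800.0000 MHz
d = 34599.5 km
FSPL = 32.44 + 20*log10(27800.0000) + 20*log10(34599.5)
FSPL = 32.44 + 88.8809 + 90.7814
FSPL = 212.1023 dB

212.1023 dB


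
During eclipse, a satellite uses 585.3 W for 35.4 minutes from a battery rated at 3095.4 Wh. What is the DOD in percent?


E_used = P * t / 60 = 585.3 * 35.4 / 60 = 345.3270 Wh
DOD = E_used / E_total * 100 = 345.3270 / 3095.4 * 100
DOD = 11.1561 %

11.1561 %


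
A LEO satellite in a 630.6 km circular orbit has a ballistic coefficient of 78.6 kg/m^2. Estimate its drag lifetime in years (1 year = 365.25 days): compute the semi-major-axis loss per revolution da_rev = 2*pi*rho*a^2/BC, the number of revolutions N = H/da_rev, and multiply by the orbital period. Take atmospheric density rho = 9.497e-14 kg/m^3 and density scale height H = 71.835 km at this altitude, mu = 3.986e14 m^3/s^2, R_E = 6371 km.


a = R_E + alt = 7001.6000 km = 7.0016e+06 m
da_rev = 2*pi*rho*a^2/BC = 2*pi*9.497e-14*(7.0016e+06)^2/78.6 = 0.37216742 m per revolution
N = H/da_rev = 71835.0000 m / 0.37216742 m = 193017.9700 revolutions
P = 2*pi*sqrt(a^3/mu) = 5830.5183 s
lifetime = N*P = 193017.9700 * 5830.5183 = 1.1253948e+09 s = 13025.4029 days
years = 13025.4029 / 365.25 = 35.6616 years

35.6616 years


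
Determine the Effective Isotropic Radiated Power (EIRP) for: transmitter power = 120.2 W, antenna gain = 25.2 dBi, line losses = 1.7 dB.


Pt = 120.2 W = 20.7990 dBW
EIRP = Pt_dBW + Gt - losses = 20.7990 + 25.2 - 1.7 = 44.2990 dBW

44.2990 dBW


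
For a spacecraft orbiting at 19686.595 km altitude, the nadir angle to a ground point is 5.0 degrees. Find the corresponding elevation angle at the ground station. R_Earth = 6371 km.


r = R_E + alt = 26057.5950 km
Law of sines in the satellite / Earth-center / ground-point triangle:
  sin(nadir)/R_E = sin(90 + el)/r  =>  cos(el) = (r/R_E)*sin(nadir)
cos(el) = (26057.5950 / 6371.0000) * sin(5.0 deg) = 0.3564698
el = arccos(0.3564698) = 69.1164 deg
(Earth-central angle = 90 - nadir - el = 15.8836 deg)

69.1164 degrees


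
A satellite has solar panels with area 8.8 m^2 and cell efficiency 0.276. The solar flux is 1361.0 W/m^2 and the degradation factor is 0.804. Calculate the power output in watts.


P = area * eta * S * degradation
P = 8.8 * 0.276 * 1361.0 * 0.804
P = 2657.6998 W

2657.6998 W


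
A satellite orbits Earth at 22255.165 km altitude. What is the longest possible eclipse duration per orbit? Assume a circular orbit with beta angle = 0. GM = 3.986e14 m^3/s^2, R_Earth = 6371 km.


r = 28626.1650 km
T = 803.3499 min
Eclipse fraction = arcsin(R_E/r)/pi = arcsin(6371.0000/28626.1650)/pi
= arcsin(0.2225586)/pi = 0.07144088
Eclipse duration = 0.07144088 * 803.3499 = 57.3920 min

57.3920 minutes


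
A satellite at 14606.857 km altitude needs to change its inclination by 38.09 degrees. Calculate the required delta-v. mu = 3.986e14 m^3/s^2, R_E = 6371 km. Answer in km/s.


r = 20977.8570 km = 2.0977857e+07 m
V = sqrt(mu/r) = 4359.0122 m/s
di = 38.09 deg = 0.6647959 rad
dV = 2*V*sin(di/2) = 2*4359.0122*sin(0.332398)
dV = 2844.7843 m/s = 2.8448 km/s

2.8448 km/s


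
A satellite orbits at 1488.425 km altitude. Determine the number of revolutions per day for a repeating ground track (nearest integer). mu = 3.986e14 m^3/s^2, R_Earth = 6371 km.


r = 7.859425e+06 m
T = 2*pi*sqrt(r^3/mu) = 6934.2163 s = 115.5703 min
revs/day = 1440 / 115.5703 = 12.4600
Rounded: 12 revolutions per day

12 revolutions per day


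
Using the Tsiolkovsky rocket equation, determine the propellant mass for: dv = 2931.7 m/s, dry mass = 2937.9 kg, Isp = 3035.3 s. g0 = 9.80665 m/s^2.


ve = Isp * g0 = 3035.3 * 9.80665 = 29766.124745 m/s
mass ratio = exp(dv/ve) = exp(2931.7/29766.124745) = 1.10350464
m_prop = m_dry * (mr - 1) = 2937.9 * (1.10350464 - 1)
m_prop = 304.0863 kg

304.0863 kg


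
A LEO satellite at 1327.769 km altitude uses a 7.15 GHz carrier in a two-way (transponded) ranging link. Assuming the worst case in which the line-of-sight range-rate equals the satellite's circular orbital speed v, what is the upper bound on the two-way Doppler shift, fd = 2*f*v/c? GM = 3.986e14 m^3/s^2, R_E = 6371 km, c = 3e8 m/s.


r = 7.698769e+06 m
v = sqrt(mu/r) = 7195.4507 m/s (worst-case radial velocity)
f = 7.15 GHz = 7.15e+09 Hz
fd = 2*f*v/c = 2*7.15e+09*7195.4507/3.0e+08
fd = 342983.1507 Hz

342983.1507 Hz


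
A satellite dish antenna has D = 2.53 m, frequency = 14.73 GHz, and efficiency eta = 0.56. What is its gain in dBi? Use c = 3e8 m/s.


lambda = c/f = 3e8 / 1.473e+10 = 0.0203666 m
G = eta*(pi*D/lambda)^2 = 0.56*(pi*2.53/0.0203666)^2
G = 85288.7597 (linear)
G = 10*log10(85288.7597) = 49.3089 dBi

49.3089 dBi


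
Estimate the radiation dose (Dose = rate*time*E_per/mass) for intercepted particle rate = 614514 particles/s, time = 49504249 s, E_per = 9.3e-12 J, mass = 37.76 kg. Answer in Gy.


Total energy deposited = rate * time * E_per
  = 614514 * 49504249 * 9.3e-12 = 282.9158 J
Dose = E_total / mass = 282.9158 / 37.76
Dose = 7.4925 Gy

7.4925 Gy


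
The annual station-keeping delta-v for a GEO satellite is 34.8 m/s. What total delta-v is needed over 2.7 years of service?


dV = rate * years = 34.8 * 2.7
dV = 93.9600 m/s

93.9600 m/s


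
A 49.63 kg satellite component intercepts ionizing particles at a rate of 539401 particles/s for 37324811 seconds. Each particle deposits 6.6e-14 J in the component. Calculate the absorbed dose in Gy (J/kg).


Total energy deposited = rate * time * E_per
  = 539401 * 37324811 * 6.6e-14 = 1.3288 J
Dose = E_total / mass = 1.3288 / 49.63
Dose = 0.02677374 Gy

0.0268 Gy


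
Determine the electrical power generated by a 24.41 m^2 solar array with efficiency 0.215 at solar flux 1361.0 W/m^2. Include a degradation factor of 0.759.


P = area * eta * S * degradation
P = 24.41 * 0.215 * 1361.0 * 0.759
P = 5421.3337 W

5421.3337 W


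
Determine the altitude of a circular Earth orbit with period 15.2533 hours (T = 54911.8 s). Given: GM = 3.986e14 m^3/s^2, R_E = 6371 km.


T = 54911.8 s
r = (mu*T^2/(4*pi^2))^(1/3) = (3.986e14 * 54911.8^2 / (4*pi^2))^(1/3)
r = 3.1225038e+07 m = 31225.0378 km
alt = r - R_E = 31225.0378 - 6371 = 24854.0378 km

24854.0378 km


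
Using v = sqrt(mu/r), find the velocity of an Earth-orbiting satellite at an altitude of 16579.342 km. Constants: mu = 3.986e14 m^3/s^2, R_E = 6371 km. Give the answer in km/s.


r = R_E + alt = 6371.0 + 16579.342 = 22950.3420 km = 2.2950342e+07 m
v = sqrt(mu/r) = sqrt(3.986e14 / 2.2950342e+07) = 4167.4852 m/s = 4.1675 km/s

4.1675 km/s


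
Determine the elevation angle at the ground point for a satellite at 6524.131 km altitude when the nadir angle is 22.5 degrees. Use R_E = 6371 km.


r = R_E + alt = 12895.1310 km
Law of sines in the satellite / Earth-center / ground-point triangle:
  sin(nadir)/R_E = sin(90 + el)/r  =>  cos(el) = (r/R_E)*sin(nadir)
cos(el) = (12895.1310 / 6371.0000) * sin(22.5 deg) = 0.7745649
el = arccos(0.7745649) = 39.2344 deg
(Earth-central angle = 90 - nadir - el = 28.2656 deg)

39.2344 degrees


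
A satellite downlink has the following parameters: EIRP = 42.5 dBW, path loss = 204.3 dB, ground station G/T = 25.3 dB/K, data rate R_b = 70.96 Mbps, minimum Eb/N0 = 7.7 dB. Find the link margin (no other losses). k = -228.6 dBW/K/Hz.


C/N0 = EIRP - FSPL + G/T - k = 42.5 - 204.3 + 25.3 - (-228.6)
C/N0 = 92.1000 dB-Hz
R_b = 70.96 Mbps = 7.096e+07 bps -> 10*log10(R_b) = 78.5101 dB-Hz
Eb/N0 = C/N0 - 10*log10(R_b) = 92.1000 - 78.5101 = 13.5899 dB
Margin = Eb/N0 - Eb/N0_req = 13.5899 - 7.7 = 5.8899 dB (link closes)

5.8899 dB


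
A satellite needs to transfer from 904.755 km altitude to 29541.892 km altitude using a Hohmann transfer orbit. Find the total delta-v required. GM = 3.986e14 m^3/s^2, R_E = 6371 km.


r1 = 7275.7550 km = 7.275755e+06 m
r2 = 35912.8920 km = 3.5912892e+07 m
dv1 = sqrt(mu/r1)*(sqrt(2*r2/(r1+r2)) - 1) = 2143.5311 m/s
dv2 = sqrt(mu/r2)*(1 - sqrt(2*r1/(r1+r2))) = 1397.7229 m/s
total dv = |dv1| + |dv2| = 2143.5311 + 1397.7229 = 3541.2540 m/s = 3.5413 km/s

3.5413 km/s


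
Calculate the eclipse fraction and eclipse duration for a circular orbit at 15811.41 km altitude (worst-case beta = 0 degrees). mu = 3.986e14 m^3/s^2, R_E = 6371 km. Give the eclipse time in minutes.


r = 22182.4100 km
T = 547.9905 min
Eclipse fraction = arcsin(R_E/r)/pi = arcsin(6371.0000/22182.4100)/pi
= arcsin(0.2872096)/pi = 0.09272761
Eclipse duration = 0.09272761 * 547.9905 = 50.8139 min

50.8139 minutes


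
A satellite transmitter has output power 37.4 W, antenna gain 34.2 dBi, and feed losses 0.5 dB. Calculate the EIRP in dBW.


Pt = 37.4 W = 15.7287 dBW
EIRP = Pt_dBW + Gt - losses = 15.7287 + 34.2 - 0.5 = 49.4287 dBW

49.4287 dBW


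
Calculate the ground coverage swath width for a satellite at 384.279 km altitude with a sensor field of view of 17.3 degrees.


FOV = 17.3 deg = 0.301942 rad
swath = 2 * alt * tan(FOV/2) = 2 * 384.279 * tan(0.150971)
swath = 2 * 384.279 * 0.1521285
swath = 116.9196 km

116.9196 km


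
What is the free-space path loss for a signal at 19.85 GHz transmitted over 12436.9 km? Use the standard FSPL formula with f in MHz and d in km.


f = 19.85 GHz = 19850.0000 MHz
d = 12436.9 km
FSPL = 32.44 + 20*log10(19850.0000) + 20*log10(12436.9)
FSPL = 32.44 + 85.9552 + 81.8942
FSPL = 200.2895 dB

200.2895 dB


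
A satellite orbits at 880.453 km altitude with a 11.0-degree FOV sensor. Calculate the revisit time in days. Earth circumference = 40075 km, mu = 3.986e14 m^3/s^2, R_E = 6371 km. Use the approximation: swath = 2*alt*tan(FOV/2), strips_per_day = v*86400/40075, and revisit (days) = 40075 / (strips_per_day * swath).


swath = 2*880.453*tan(0.09599311) = 169.5560 km
v = sqrt(mu/r) = 7414.0606 m/s = 7.4141 km/s
strips/day = v*86400/40075 = 7.4141*86400/40075 = 15.9844
coverage/day = strips * swath = 15.9844 * 169.5560 = 2710.2503 km
revisit = 40075 / 2710.2503 = 14.7865 days

14.7865 days


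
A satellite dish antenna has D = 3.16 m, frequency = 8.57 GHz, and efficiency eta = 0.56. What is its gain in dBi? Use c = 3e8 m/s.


lambda = c/f = 3e8 / 8.57e+09 = 0.03500583 m
G = eta*(pi*D/lambda)^2 = 0.56*(pi*3.16/0.03500583)^2
G = 45038.2049 (linear)
G = 10*log10(45038.2049) = 46.5358 dBi

46.5358 dBi


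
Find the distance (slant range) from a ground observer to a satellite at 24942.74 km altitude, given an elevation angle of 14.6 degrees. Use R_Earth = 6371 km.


h = 24942.74 km, el = 14.6 deg
d = -R_E*sin(el) + sqrt((R_E*sin(el))^2 + 2*R_E*h + h^2)
d = -6371.0000*sin(0.2548181) + sqrt((6371.0000*0.2520694)^2 + 2*6371.0000*24942.74 + 24942.74^2)
d = 29094.8755 km

29094.8755 km


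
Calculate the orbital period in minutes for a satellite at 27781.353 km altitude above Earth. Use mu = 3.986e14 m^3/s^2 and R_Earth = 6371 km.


r = 34152.3530 km = 3.4152353e+07 m
T = 2*pi*sqrt(r^3/mu) = 2*pi*sqrt(3.9834731e+22 / 3.986e14)
T = 62811.9342 s = 1046.8656 min

1046.8656 minutes


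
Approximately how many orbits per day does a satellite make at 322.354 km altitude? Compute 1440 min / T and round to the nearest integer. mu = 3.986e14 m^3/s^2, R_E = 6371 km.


r = 6.693354e+06 m
T = 2*pi*sqrt(r^3/mu) = 5449.7542 s = 90.8292 min
revs/day = 1440 / 90.8292 = 15.8539
Rounded: 16 revolutions per day

16 revolutions per day


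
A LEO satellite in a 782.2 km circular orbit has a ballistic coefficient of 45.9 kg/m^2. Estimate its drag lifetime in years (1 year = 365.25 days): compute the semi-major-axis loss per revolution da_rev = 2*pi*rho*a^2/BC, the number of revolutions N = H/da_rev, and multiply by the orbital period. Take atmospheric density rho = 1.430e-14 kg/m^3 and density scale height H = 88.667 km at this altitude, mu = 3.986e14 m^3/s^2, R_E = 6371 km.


a = R_E + alt = 7153.2000 km = 7.1532e+06 m
da_rev = 2*pi*rho*a^2/BC = 2*pi*1.430e-14*(7.1532e+06)^2/45.9 = 0.100162223 m per revolution
N = H/da_rev = 88667.0000 m / 0.100162223 m = 885233.9442 revolutions
P = 2*pi*sqrt(a^3/mu) = 6020.9050 s
lifetime = N*P = 885233.9442 * 6020.9050 = 5.3299095e+09 s = 61688.7669 days
years = 61688.7669 / 365.25 = 168.8946 years

168.8946 years


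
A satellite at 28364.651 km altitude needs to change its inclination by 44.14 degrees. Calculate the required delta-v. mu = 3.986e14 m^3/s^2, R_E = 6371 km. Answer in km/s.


r = 34735.6510 km = 3.4735651e+07 m
V = sqrt(mu/r) = 3387.5127 m/s
di = 44.14 deg = 0.7703883 rad
dV = 2*V*sin(di/2) = 2*3387.5127*sin(0.3851942)
dV = 2545.6418 m/s = 2.5456 km/s

2.5456 km/s


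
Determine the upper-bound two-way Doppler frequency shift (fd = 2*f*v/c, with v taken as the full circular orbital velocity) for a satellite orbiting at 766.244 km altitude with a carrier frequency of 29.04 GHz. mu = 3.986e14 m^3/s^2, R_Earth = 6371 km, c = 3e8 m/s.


r = 7.137244e+06 m
v = sqrt(mu/r) = 7473.1444 m/s (worst-case radial velocity)
f = 29.04 GHz = 2.904e+10 Hz
fd = 2*f*v/c = 2*2.904e+10*7473.1444/3.0e+08
fd = 1.4468008e+06 Hz

1.4468e+06 Hz


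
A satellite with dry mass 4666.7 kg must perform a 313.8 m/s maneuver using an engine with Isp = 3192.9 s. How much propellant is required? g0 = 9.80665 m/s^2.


ve = Isp * g0 = 3192.9 * 9.80665 = 31311.652785 m/s
mass ratio = exp(dv/ve) = exp(313.8/31311.652785) = 1.01007221
m_prop = m_dry * (mr - 1) = 4666.7 * (1.01007221 - 1)
m_prop = 47.0040 kg

47.0040 kg


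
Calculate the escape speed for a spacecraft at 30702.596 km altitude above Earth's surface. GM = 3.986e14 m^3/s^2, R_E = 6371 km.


r = 6371.0 + 30702.596 = 37073.5960 km = 3.7073596e+07 m
v_esc = sqrt(2*mu/r) = sqrt(2*3.986e14 / 3.7073596e+07)
v_esc = 4637.1515 m/s = 4.6372 km/s

4.6372 km/s


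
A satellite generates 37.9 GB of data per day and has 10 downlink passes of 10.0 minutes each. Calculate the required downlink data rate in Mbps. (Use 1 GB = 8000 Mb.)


total contact time = 10 * 10.0 * 60 = 6000.0000 s
data = 37.9 GB = 303200.0000 Mb
rate = 303200.0000 / 6000.0000 = 50.5333 Mbps

50.5333 Mbps


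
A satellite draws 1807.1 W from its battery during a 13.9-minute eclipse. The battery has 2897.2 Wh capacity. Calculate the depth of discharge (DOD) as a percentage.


E_used = P * t / 60 = 1807.1 * 13.9 / 60 = 418.6448 Wh
DOD = E_used / E_total * 100 = 418.6448 / 2897.2 * 100
DOD = 14.4500 %

14.4500 %


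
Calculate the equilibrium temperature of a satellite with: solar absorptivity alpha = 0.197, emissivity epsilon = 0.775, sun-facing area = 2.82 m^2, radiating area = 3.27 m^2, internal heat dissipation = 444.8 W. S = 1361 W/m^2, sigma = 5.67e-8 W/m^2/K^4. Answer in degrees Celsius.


Numerator = alpha*S*A_sun + Q_int = 0.197*1361*2.82 + 444.8 = 1200.8899 W
Denominator = eps*sigma*A_rad = 0.775*5.67e-8*3.27 = 1.4369198e-07 W/K^4
T^4 = 8.3573905e+09 K^4
T = 302.3554 K = 29.2054 C

29.2054 degrees Celsius


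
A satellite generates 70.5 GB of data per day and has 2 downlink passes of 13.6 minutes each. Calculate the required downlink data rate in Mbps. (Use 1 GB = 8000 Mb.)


total contact time = 2 * 13.6 * 60 = 1632.0000 s
data = 70.5 GB = 564000.0000 Mb
rate = 564000.0000 / 1632.0000 = 345.5882 Mbps

345.5882 Mbps


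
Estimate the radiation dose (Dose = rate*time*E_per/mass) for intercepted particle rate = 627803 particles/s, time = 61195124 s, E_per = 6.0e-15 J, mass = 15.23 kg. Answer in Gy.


Total energy deposited = rate * time * E_per
  = 627803 * 61195124 * 6.0e-15 = 0.2305109 J
Dose = E_total / mass = 0.2305109 / 15.23
Dose = 0.01513532 Gy

0.0151 Gy


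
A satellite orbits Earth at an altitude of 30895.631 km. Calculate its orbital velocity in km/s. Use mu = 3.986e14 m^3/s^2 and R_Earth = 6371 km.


r = R_E + alt = 6371.0 + 30895.631 = 37266.6310 km = 3.7266631e+07 m
v = sqrt(mu/r) = sqrt(3.986e14 / 3.7266631e+07) = 3270.4580 m/s = 3.2705 km/s

3.2705 km/s


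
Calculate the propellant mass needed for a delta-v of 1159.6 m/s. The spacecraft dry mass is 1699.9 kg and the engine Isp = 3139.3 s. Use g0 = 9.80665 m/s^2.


ve = Isp * g0 = 3139.3 * 9.80665 = 30786.016345 m/s
mass ratio = exp(dv/ve) = exp(1159.6/30786.016345) = 1.03838482
m_prop = m_dry * (mr - 1) = 1699.9 * (1.03838482 - 1)
m_prop = 65.2504 kg

65.2504 kg


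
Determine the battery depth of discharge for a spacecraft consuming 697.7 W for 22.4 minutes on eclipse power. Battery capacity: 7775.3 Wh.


E_used = P * t / 60 = 697.7 * 22.4 / 60 = 260.4747 Wh
DOD = E_used / E_total * 100 = 260.4747 / 7775.3 * 100
DOD = 3.3500 %

3.3500 %


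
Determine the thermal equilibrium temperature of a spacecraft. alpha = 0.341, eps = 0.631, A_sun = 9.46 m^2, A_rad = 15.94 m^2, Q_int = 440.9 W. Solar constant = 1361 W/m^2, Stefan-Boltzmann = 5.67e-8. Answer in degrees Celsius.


Numerator = alpha*S*A_sun + Q_int = 0.341*1361*9.46 + 440.9 = 4831.2955 W
Denominator = eps*sigma*A_rad = 0.631*5.67e-8*15.94 = 5.7029654e-07 W/K^4
T^4 = 8.4715497e+09 K^4
T = 303.3826 K = 30.2326 C

30.2326 degrees Celsius


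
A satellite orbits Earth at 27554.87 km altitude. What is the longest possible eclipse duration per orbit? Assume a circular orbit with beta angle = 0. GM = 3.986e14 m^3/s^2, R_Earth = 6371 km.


r = 33925.8700 km
T = 1036.4693 min
Eclipse fraction = arcsin(R_E/r)/pi = arcsin(6371.0000/33925.8700)/pi
= arcsin(0.1877918)/pi = 0.06013302
Eclipse duration = 0.06013302 * 1036.4693 = 62.3260 min

62.3260 minutes
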